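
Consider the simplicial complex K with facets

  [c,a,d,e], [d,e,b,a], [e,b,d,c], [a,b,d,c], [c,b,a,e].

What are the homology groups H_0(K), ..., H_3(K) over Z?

Order the vertices as a < b < c < d < e. Listing each simplex with vertices in this order, K has dimension 3 with simplices:

  0-simplices (5): a, b, c, d, e
  1-simplices (10): ab, ac, ad, ae, bc, bd, be, cd, ce, de
  2-simplices (10): abc, abd, abe, acd, ace, ade, bcd, bce, bde, cde
  3-simplices (5): abcd, abce, abde, acde, bcde

Hence C_0 ≅ Z^5, C_1 ≅ Z^10, C_2 ≅ Z^10, C_3 ≅ Z^5.

Boundary ∂_1: C_1 → C_0 sends each edge [p,q] (with p < q) to q − p. For instance
  ∂ab = b − a.
As a 5×10 matrix over Z this has rank 4, with invariant factors (1,1,1,1).

The boundary map ∂_2: C_2 → C_1 maps a triangle to the signed sum of its edges. For instance
  ∂abc = bc − ac + ab,
  ∂abd = bd − ad + ab.
As a 10×10 matrix over Z this has rank 6, with invariant factors (1,1,1,1,1,1).

∂_3: C_3 → C_2 sends each 3-simplex σ to the alternating sum Σ_i (−1)^i (σ with its i-th vertex removed). For instance
  ∂abde = bde − ade + abe − abd,
  ∂abce = bce − ace + abe − abc.
The resulting 10×5 matrix has rank 4, and its Smith normal form has invariant factors (1,1,1,1).

Reading off H_k = ker ∂_k / im ∂_{k+1}:

  H_0: rank C_0 − rank ∂_1 = 5 − 4 = 1, and the invariant factors of ∂_1 are all 1, so H_0 = Z.
  H_1: rank ker ∂_1 − rank ∂_2 = (10 − 4) − 6 = 0, and the invariant factors of ∂_2 are all 1, so H_1 = 0.
  H_2: rank ker ∂_2 − rank ∂_3 = (10 − 6) − 4 = 0, and the invariant factors of ∂_3 are all 1, so H_2 = 0.
  H_3: rank ker ∂_3 − rank ∂_4 = (5 − 4) − 0 = 1, and there is no ∂_4, so H_3 = Z.

H_0 = Z,  H_1 = 0,  H_2 = 0,  H_3 = Z.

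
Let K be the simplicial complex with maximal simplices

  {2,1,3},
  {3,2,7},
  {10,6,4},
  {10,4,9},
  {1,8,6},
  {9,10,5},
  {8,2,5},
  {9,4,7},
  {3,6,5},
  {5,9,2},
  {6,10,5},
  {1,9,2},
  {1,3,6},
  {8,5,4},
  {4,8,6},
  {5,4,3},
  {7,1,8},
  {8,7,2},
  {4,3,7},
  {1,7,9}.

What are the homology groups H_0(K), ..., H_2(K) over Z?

Fix the vertex order 1 < 2 < 3 < 4 < 5 < 6 < 7 < 8 < 9 < 10 and write every simplex with vertices in increasing order. Then dim K = 2 and the simplices of K are:

  0-simplices (10): [1], [2], [3], [4], [5], [6], [7], [8], [9], [10]
  1-simplices (30): (30 of them)
  2-simplices (20): (20 of them)

so the chain groups are C_0 ≅ Z^10, C_1 ≅ Z^30, C_2 ≅ Z^20.

Boundary ∂_1: C_1 → C_0 sends each edge [p,q] (with p < q) to q − p.
The 10×30 boundary matrix has rank 9 and Smith normal form diag(1,1,1,1,1,1,1,1,1).

Boundary ∂_2: C_2 → C_1 sends each 2-simplex [p,q,r] to [q,r] − [p,r] + [p,q]. For instance
  ∂[2,7,8] = [7,8] − [2,8] + [2,7],
  ∂[4,9,10] = [9,10] − [4,10] + [4,9].
As a 30×20 matrix over Z this has rank 20, with invariant factors (1,1,1,1,1,1,1,1,1,1,1,1,1,1,1,1,1,1,1,2).

Now H_k = ker ∂_k / im ∂_{k+1}, so:

  H_0: rank C_0 − rank ∂_1 = 10 − 9 = 1, and the invariant factors of ∂_1 are all 1, so H_0 = Z.
  H_1: rank ker ∂_1 − rank ∂_2 = (30 − 9) − 20 = 1, and ∂_2 has invariant factor 2 > 1, so H_1 = Z ⊕ Z_2.
  H_2: rank ker ∂_2 − rank ∂_3 = (20 − 20) − 0 = 0, and there is no ∂_3, so H_2 = 0.

H_0 ≅ Z,  H_1 ≅ Z ⊕ Z_2,  H_2 = 0.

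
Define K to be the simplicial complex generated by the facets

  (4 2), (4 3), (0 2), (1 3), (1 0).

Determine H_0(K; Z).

We work with the vertex ordering 0 < 1 < 2 < 3 < 4. The simplices of K, each written with vertices in increasing order, are:

  0-simplices (5): [0], [1], [2], [3], [4]
  1-simplices (5): [0,1], [0,2], [1,3], [2,4], [3,4]

giving chain groups C_0 ≅ Z^5, C_1 ≅ Z^5.

Boundary ∂_1: C_1 → C_0 is given by ∂[p,q] = [q] − [p]. For instance
  ∂[0,2] = [2] − [0].
The 5×5 boundary matrix has rank 4 and Smith normal form diag(1,1,1,1).

Reading off H_k = ker ∂_k / im ∂_{k+1}:

  H_0: rank C_0 − rank ∂_1 = 5 − 4 = 1, and the invariant factors of ∂_1 are all 1, so H_0 = Z.

(K is a triangulation of the circle S^1.)

H_0 = Z.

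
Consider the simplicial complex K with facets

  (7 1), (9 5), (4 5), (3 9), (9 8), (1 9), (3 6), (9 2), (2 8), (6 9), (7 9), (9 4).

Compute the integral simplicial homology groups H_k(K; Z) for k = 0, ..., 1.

Take the total order 1 < 2 < 3 < 4 < 5 < 6 < 7 < 8 < 9 on the vertex set. Then K (dimension 1) consists of the simplices:

  0-simplices (9): [1], [2], [3], [4], [5], [6], [7], [8], [9]
  1-simplices (12): [1,7], [1,9], [2,8], [2,9], [3,6], [3,9], [4,5], [4,9], [5,9], [6,9], [7,9], [8,9]

Hence C_0 ≅ Z^9, C_1 ≅ Z^12.

Boundary ∂_1: C_1 → C_0 sends each edge [p,q] (with p < q) to q − p. For instance
  ∂[2,8] = [8] − [2].
This gives a 9×12 integer matrix of rank 8; reducing to Smith normal form yields diagonal entries (1,1,1,1,1,1,1,1).

Now H_k = ker ∂_k / im ∂_{k+1}, so:

  H_0: rank C_0 − rank ∂_1 = 9 − 8 = 1, and the invariant factors of ∂_1 are all 1, so H_0 ≅ Z.
  H_1: rank ker ∂_1 − rank ∂_2 = (12 − 8) − 0 = 4, and there is no ∂_2, so H_1 ≅ Z^4.

H_0 ≅ Z,  H_1 ≅ Z^4.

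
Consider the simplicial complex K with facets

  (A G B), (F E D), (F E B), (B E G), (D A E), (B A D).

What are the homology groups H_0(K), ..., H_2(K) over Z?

H_0 ≅ Z,  H_1 ≅ Z,  H_2 = 0.

Fix the vertex order A < B < D < E < F < G and write every simplex with vertices in increasing order. Then dim K = 2 and the simplices of K are:

  0-simplices (6): A, B, D, E, F, G
  1-simplices (12): AB, AD, AE, AG, BD, BE, BF, BG, DE, DF, EF, EG
  2-simplices (6): ABD, ABG, ADE, BEF, BEG, DEF

giving chain groups C_0 ≅ Z^6, C_1 ≅ Z^12, C_2 ≅ Z^6.

∂_1: C_1 → C_0 maps an edge to its endpoints' difference, ∂[p,q] = q − p.
The 6×12 boundary matrix has rank 5 and Smith normal form diag(1,1,1,1,1).

Boundary ∂_2: C_2 → C_1 maps a triangle to the signed sum of its edges. For instance
  ∂ADE = DE − AE + AD,
  ∂ABD = BD − AD + AB.
The 12×6 boundary matrix has rank 6 and Smith normal form diag(1,1,1,1,1,1).

From H_k ≅ ker(∂_k) / im(∂_{k+1}) we obtain:

  H_0: rank C_0 − rank ∂_1 = 6 − 5 = 1, and the invariant factors of ∂_1 are all 1, so H_0 ≅ Z.
  H_1: rank ker ∂_1 − rank ∂_2 = (12 − 5) − 6 = 1, and the invariant factors of ∂_2 are all 1, so H_1 ≅ Z.
  H_2: rank ker ∂_2 − rank ∂_3 = (6 − 6) − 0 = 0, and there is no ∂_3, so H_2 ≅ 0.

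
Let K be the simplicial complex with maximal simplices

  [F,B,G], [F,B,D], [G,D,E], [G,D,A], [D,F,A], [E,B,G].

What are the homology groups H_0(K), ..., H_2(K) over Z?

H_0 = Z,  H_1 = Z,  H_2 = 0.

Fix the vertex order A < B < D < E < F < G and write every simplex with vertices in increasing order. Then dim K = 2 and the simplices of K are:

  0-simplices (6): A, B, D, E, F, G
  1-simplices (12): AD, AF, AG, BD, BE, BF, BG, DE, DF, DG, EG, FG
  2-simplices (6): ADF, ADG, BDF, BEG, BFG, DEG

giving chain groups C_0 ≅ Z^6, C_1 ≅ Z^12, C_2 ≅ Z^6.

The boundary map ∂_1: C_1 → C_0 maps an edge to its endpoints' difference, ∂[p,q] = q − p. For instance
  ∂DG = G − D.
This gives a 6×12 integer matrix of rank 5; reducing to Smith normal form yields diagonal entries (1,1,1,1,1).

∂_2: C_2 → C_1 maps a triangle to the signed sum of its edges. For instance
  ∂BDF = DF − BF + BD,
  ∂ADG = DG − AG + AD.
The 12×6 boundary matrix has rank 6 and Smith normal form diag(1,1,1,1,1,1).

Reading off H_k = ker ∂_k / im ∂_{k+1}:

  H_0: rank C_0 − rank ∂_1 = 6 − 5 = 1, and the invariant factors of ∂_1 are all 1, so H_0 = Z.
  H_1: rank ker ∂_1 − rank ∂_2 = (12 − 5) − 6 = 1, and the invariant factors of ∂_2 are all 1, so H_1 = Z.
  H_2: rank ker ∂_2 − rank ∂_3 = (6 − 6) − 0 = 0, and there is no ∂_3, so H_2 = 0.

As a check, the Euler characteristic is 6 − 12 + 6 = 0, which agrees with 1 − 1 + 0 = 0.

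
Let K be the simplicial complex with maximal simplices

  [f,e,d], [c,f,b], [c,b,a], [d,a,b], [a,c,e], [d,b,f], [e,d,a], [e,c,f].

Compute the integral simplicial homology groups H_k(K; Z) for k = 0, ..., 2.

H_0 ≅ Z,  H_1 = 0,  H_2 ≅ Z.

Fix the vertex order a < b < c < d < e < f and write every simplex with vertices in increasing order. Then dim K = 2 and the simplices of K are:

  0-simplices (6): a, b, c, d, e, f
  1-simplices (12): ab, ac, ad, ae, bc, bd, bf, ce, cf, de, df, ef
  2-simplices (8): abc, abd, ace, ade, bcf, bdf, cef, def

giving chain groups C_0 ≅ Z^6, C_1 ≅ Z^12, C_2 ≅ Z^8.

Boundary ∂_1: C_1 → C_0 sends each edge [p,q] (with p < q) to q − p.
As a 6×12 matrix over Z this has rank 5, with invariant factors (1,1,1,1,1).

Boundary ∂_2: C_2 → C_1 acts by ∂[p,q,r] = [q,r] − [p,r] + [p,q]. For instance
  ∂def = ef − df + de,
  ∂ace = ce − ae + ac.
The 12×8 boundary matrix has rank 7 and Smith normal form diag(1,1,1,1,1,1,1).

Now H_k = ker ∂_k / im ∂_{k+1}, so:

  H_0: rank C_0 − rank ∂_1 = 6 − 5 = 1, and the invariant factors of ∂_1 are all 1, so H_0 ≅ Z.
  H_1: rank ker ∂_1 − rank ∂_2 = (12 − 5) − 7 = 0, and the invariant factors of ∂_2 are all 1, so H_1 ≅ 0.
  H_2: rank ker ∂_2 − rank ∂_3 = (8 − 7) − 0 = 1, and there is no ∂_3, so H_2 ≅ Z.

As a check, the Euler characteristic is 6 − 12 + 8 = 2, which agrees with 1 − 0 + 1 = 2.
(K is a triangulation of the 2-sphere S^2.)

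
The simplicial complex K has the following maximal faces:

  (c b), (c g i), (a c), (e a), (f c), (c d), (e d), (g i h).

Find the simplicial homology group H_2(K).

Order the vertices as a < b < c < d < e < f < g < h < i. Listing each simplex with vertices in this order, K has dimension 2 with simplices:

  0-simplices (9): a, b, c, d, e, f, g, h, i
  1-simplices (11): ac, ae, bc, cd, cf, cg, ci, de, gh, gi, hi
  2-simplices (2): cgi, ghi

Hence C_0 ≅ Z^9, C_1 ≅ Z^11, C_2 ≅ Z^2.

Boundary ∂_1: C_1 → C_0 is given by ∂[p,q] = [q] − [p]. For instance
  ∂cf = f − c.
This gives a 9×11 integer matrix of rank 8; reducing to Smith normal form yields diagonal entries (1,1,1,1,1,1,1,1).

∂_2: C_2 → C_1 acts by ∂[p,q,r] = [q,r] − [p,r] + [p,q]. For instance
  ∂cgi = gi − ci + cg,
  ∂ghi = hi − gi + gh.
The 11×2 boundary matrix has rank 2 and Smith normal form diag(1,1).

Computing H_k = (kernel of ∂_k) / (image of ∂_{k+1}):

  H_2: rank ker ∂_2 − rank ∂_3 = (2 − 2) − 0 = 0, and there is no ∂_3, so H_2 = 0.

H_2 ≅ 0.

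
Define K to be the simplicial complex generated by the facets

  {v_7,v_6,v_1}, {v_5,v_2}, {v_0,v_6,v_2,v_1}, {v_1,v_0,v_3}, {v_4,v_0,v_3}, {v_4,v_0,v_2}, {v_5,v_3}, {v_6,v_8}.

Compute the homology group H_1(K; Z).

H_1 ≅ Z.

K has 9 vertices, 16 edges, 8 triangles, 1 3-simplex.
rank ∂_1 = 8, rank ∂_2 = 7 ⇒ b_1 = 16 − 8 − 7 = 1; all invariant factors of ∂_2 are 1 so no torsion. So H_1 = Z.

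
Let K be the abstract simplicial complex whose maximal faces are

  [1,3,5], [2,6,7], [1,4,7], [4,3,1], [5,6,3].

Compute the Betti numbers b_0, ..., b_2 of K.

Take the total order 1 < 2 < 3 < 4 < 5 < 6 < 7 on the vertex set. Then K (dimension 2) consists of the simplices:

  0-simplices (7): [1], [2], [3], [4], [5], [6], [7]
  1-simplices (12): [1,3], [1,4], [1,5], [1,7], [2,6], [2,7], [3,4], [3,5], [3,6], [4,7], [5,6], [6,7]
  2-simplices (5): [1,3,4], [1,3,5], [1,4,7], [2,6,7], [3,5,6]

so the chain groups are C_0 ≅ Z^7, C_1 ≅ Z^12, C_2 ≅ Z^5.

The boundary map ∂_1: C_1 → C_0 maps an edge to its endpoints' difference, ∂[p,q] = q − p. For instance
  ∂[3,5] = [5] − [3].
The resulting 7×12 matrix has rank 6, and its Smith normal form has invariant factors (1,1,1,1,1,1).

Boundary ∂_2: C_2 → C_1 sends each 2-simplex [p,q,r] to [q,r] − [p,r] + [p,q]. For instance
  ∂[3,5,6] = [5,6] − [3,6] + [3,5],
  ∂[2,6,7] = [6,7] − [2,7] + [2,6].
As a 12×5 matrix over Z this has rank 5, with invariant factors (1,1,1,1,1).

Reading off H_k = ker ∂_k / im ∂_{k+1}:

  H_0: rank C_0 − rank ∂_1 = 7 − 6 = 1, and the invariant factors of ∂_1 are all 1, so H_0 ≅ Z.
  H_1: rank ker ∂_1 − rank ∂_2 = (12 − 6) − 5 = 1, and the invariant factors of ∂_2 are all 1, so H_1 ≅ Z.
  H_2: rank ker ∂_2 − rank ∂_3 = (5 − 5) − 0 = 0, and there is no ∂_3, so H_2 ≅ 0.

Hence the Betti numbers are b_0 = 1, b_1 = 1, b_2 = 0.

b_0 = 1, b_1 = 1, b_2 = 0.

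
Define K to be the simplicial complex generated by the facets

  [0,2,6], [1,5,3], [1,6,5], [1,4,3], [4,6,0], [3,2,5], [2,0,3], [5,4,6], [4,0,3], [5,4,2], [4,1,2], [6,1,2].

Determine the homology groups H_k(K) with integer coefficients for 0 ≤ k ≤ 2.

H_0 ≅ Z,  H_1 ≅ Z/2,  H_2 = 0.

Order the vertices as 0 < 1 < 2 < 3 < 4 < 5 < 6. Listing each simplex with vertices in this order, K has dimension 2 with simplices:

  0-simplices (7): [0], [1], [2], [3], [4], [5], [6]
  1-simplices (18): [0,2], [0,3], [0,4], [0,6], [1,2], [1,3], [1,4], [1,5], [1,6], [2,3], [2,4], [2,5], [2,6], [3,4], [3,5], [4,5], [4,6], [5,6]
  2-simplices (12): [0,2,3], [0,2,6], [0,3,4], [0,4,6], [1,2,4], [1,2,6], [1,3,4], [1,3,5], [1,5,6], [2,3,5], [2,4,5], [4,5,6]

giving chain groups C_0 ≅ Z^7, C_1 ≅ Z^18, C_2 ≅ Z^12.

The boundary map ∂_1: C_1 → C_0 sends each edge [p,q] (with p < q) to q − p. For instance
  ∂[1,4] = [4] − [1].
This gives a 7×18 integer matrix of rank 6; reducing to Smith normal form yields diagonal entries (1,1,1,1,1,1).

Boundary ∂_2: C_2 → C_1 sends each 2-simplex [p,q,r] to [q,r] − [p,r] + [p,q]. For instance
  ∂[1,5,6] = [5,6] − [1,6] + [1,5],
  ∂[2,3,5] = [3,5] − [2,5] + [2,3].
As a 18×12 matrix over Z this has rank 12, with invariant factors (1,1,1,1,1,1,1,1,1,1,1,2).

Reading off H_k = ker ∂_k / im ∂_{k+1}:

  H_0: rank C_0 − rank ∂_1 = 7 − 6 = 1, and the invariant factors of ∂_1 are all 1, so H_0 ≅ Z.
  H_1: rank ker ∂_1 − rank ∂_2 = (18 − 6) − 12 = 0, and ∂_2 has invariant factor 2 > 1, so H_1 ≅ Z/2.
  H_2: rank ker ∂_2 − rank ∂_3 = (12 − 12) − 0 = 0, and there is no ∂_3, so H_2 ≅ 0.

As a check, the Euler characteristic is 7 − 18 + 12 = 1, which agrees with 1 − 0 + 0 = 1.
(K is a triangulation of the real projective plane RP^2.)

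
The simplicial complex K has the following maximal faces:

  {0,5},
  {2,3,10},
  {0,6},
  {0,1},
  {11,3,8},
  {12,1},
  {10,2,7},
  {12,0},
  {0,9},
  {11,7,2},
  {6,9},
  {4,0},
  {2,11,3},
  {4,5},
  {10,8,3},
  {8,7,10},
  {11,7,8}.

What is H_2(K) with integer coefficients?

H_2 = Z.

Take the total order 0 < 1 < 2 < 3 < 4 < 5 < 6 < 7 < 8 < 9 < 10 < 11 < 12 on the vertex set. Then K (dimension 2) consists of the simplices:

  0-simplices (13): [0], [1], [2], [3], [4], [5], [6], [7], [8], [9], [10], [11], [12]
  1-simplices (21): [0,1], [0,4], [0,5], [0,6], [0,9], [0,12], [1,12], [2,3], [2,7], [2,10], [2,11], [3,8], [3,10], [3,11], [4,5], [6,9], [7,8], [7,10], [7,11], [8,10], [8,11]
  2-simplices (8): [2,3,10], [2,3,11], [2,7,10], [2,7,11], [3,8,10], [3,8,11], [7,8,10], [7,8,11]

Hence C_0 ≅ Z^13, C_1 ≅ Z^21, C_2 ≅ Z^8.

Boundary ∂_1: C_1 → C_0 sends each edge [p,q] (with p < q) to q − p.
The resulting 13×21 matrix has rank 11, and its Smith normal form has invariant factors (1,1,1,1,1,1,1,1,1,1,1).

∂_2: C_2 → C_1 maps a triangle to the signed sum of its edges. For instance
  ∂[2,3,11] = [3,11] − [2,11] + [2,3],
  ∂[2,3,10] = [3,10] − [2,10] + [2,3].
As a 21×8 matrix over Z this has rank 7, with invariant factors (1,1,1,1,1,1,1).

From H_k ≅ ker(∂_k) / im(∂_{k+1}) we obtain:

  H_2: rank ker ∂_2 − rank ∂_3 = (8 − 7) − 0 = 1, and there is no ∂_3, so H_2 = Z.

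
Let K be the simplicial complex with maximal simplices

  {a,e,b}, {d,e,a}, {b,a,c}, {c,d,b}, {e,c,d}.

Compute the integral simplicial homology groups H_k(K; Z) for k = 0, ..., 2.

H_0 = Z,  H_1 = Z,  H_2 = 0.

Order the vertices as a < b < c < d < e. Listing each simplex with vertices in this order, K has dimension 2 with simplices:

  0-simplices (5): a, b, c, d, e
  1-simplices (10): ab, ac, ad, ae, bc, bd, be, cd, ce, de
  2-simplices (5): abc, abe, ade, bcd, cde

so the chain groups are C_0 ≅ Z^5, C_1 ≅ Z^10, C_2 ≅ Z^5.

The boundary map ∂_1: C_1 → C_0 is given by ∂[p,q] = [q] − [p]. For instance
  ∂ae = e − a.
The resulting 5×10 matrix has rank 4, and its Smith normal form has invariant factors (1,1,1,1).

Boundary ∂_2: C_2 → C_1 acts by ∂[p,q,r] = [q,r] − [p,r] + [p,q]. For instance
  ∂bcd = cd − bd + bc,
  ∂abc = bc − ac + ab.
The resulting 10×5 matrix has rank 5, and its Smith normal form has invariant factors (1,1,1,1,1).

Reading off H_k = ker ∂_k / im ∂_{k+1}:

  H_0: rank C_0 − rank ∂_1 = 5 − 4 = 1, and the invariant factors of ∂_1 are all 1, so H_0 = Z.
  H_1: rank ker ∂_1 − rank ∂_2 = (10 − 4) − 5 = 1, and the invariant factors of ∂_2 are all 1, so H_1 = Z.
  H_2: rank ker ∂_2 − rank ∂_3 = (5 − 5) − 0 = 0, and there is no ∂_3, so H_2 = 0.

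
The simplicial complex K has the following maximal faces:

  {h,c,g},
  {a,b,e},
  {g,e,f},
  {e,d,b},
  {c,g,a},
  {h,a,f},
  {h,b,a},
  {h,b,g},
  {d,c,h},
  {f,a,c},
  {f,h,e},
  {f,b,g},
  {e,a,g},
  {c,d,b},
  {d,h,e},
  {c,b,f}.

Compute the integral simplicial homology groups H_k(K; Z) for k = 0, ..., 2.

H_0 = Z,  H_1 = Z^2,  H_2 = Z.

Order the vertices as a < b < c < d < e < f < g < h. Listing each simplex with vertices in this order, K has dimension 2 with simplices:

  0-simplices (8): a, b, c, d, e, f, g, h
  1-simplices (24): ab, ac, ae, af, ag, ah, bc, bd, be, bf, bg, bh, cd, cf, cg, ch, de, dh, ef, eg, eh, fg, fh, gh
  2-simplices (16): abe, abh, acf, acg, aeg, afh, bcd, bcf, bde, bfg, bgh, cdh, cgh, deh, efg, efh

so the chain groups are C_0 ≅ Z^8, C_1 ≅ Z^24, C_2 ≅ Z^16.

∂_1: C_1 → C_0 is given by ∂[p,q] = [q] − [p]. For instance
  ∂af = f − a.
The resulting 8×24 matrix has rank 7, and its Smith normal form has invariant factors (1,1,1,1,1,1,1).

∂_2: C_2 → C_1 acts by ∂[p,q,r] = [q,r] − [p,r] + [p,q]. For instance
  ∂acf = cf − af + ac,
  ∂aeg = eg − ag + ae.
The 24×16 boundary matrix has rank 15 and Smith normal form diag(1,1,1,1,1,1,1,1,1,1,1,1,1,1,1).

From H_k ≅ ker(∂_k) / im(∂_{k+1}) we obtain:

  H_0: rank C_0 − rank ∂_1 = 8 − 7 = 1, and the invariant factors of ∂_1 are all 1, so H_0 = Z.
  H_1: rank ker ∂_1 − rank ∂_2 = (24 − 7) − 15 = 2, and the invariant factors of ∂_2 are all 1, so H_1 = Z^2.
  H_2: rank ker ∂_2 − rank ∂_3 = (16 − 15) − 0 = 1, and there is no ∂_3, so H_2 = Z.

(K is a triangulation of the torus T^2.)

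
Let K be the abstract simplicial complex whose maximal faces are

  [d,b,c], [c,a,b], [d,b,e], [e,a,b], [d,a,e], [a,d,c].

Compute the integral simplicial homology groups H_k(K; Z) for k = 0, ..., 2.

H_0 = Z,  H_1 = 0,  H_2 = Z.

Fix the vertex order a < b < c < d < e and write every simplex with vertices in increasing order. Then dim K = 2 and the simplices of K are:

  0-simplices (5): a, b, c, d, e
  1-simplices (9): ab, ac, ad, ae, bc, bd, be, cd, de
  2-simplices (6): abc, abe, acd, ade, bcd, bde

giving chain groups C_0 ≅ Z^5, C_1 ≅ Z^9, C_2 ≅ Z^6.

The boundary map ∂_1: C_1 → C_0 is given by ∂[p,q] = [q] − [p].
The resulting 5×9 matrix has rank 4, and its Smith normal form has invariant factors (1,1,1,1).

Boundary ∂_2: C_2 → C_1 maps a triangle to the signed sum of its edges. For instance
  ∂bde = de − be + bd,
  ∂ade = de − ae + ad.
The 9×6 boundary matrix has rank 5 and Smith normal form diag(1,1,1,1,1).

From H_k ≅ ker(∂_k) / im(∂_{k+1}) we obtain:

  H_0: rank C_0 − rank ∂_1 = 5 − 4 = 1, and the invariant factors of ∂_1 are all 1, so H_0 ≅ Z.
  H_1: rank ker ∂_1 − rank ∂_2 = (9 − 4) − 5 = 0, and the invariant factors of ∂_2 are all 1, so H_1 ≅ 0.
  H_2: rank ker ∂_2 − rank ∂_3 = (6 − 5) − 0 = 1, and there is no ∂_3, so H_2 ≅ Z.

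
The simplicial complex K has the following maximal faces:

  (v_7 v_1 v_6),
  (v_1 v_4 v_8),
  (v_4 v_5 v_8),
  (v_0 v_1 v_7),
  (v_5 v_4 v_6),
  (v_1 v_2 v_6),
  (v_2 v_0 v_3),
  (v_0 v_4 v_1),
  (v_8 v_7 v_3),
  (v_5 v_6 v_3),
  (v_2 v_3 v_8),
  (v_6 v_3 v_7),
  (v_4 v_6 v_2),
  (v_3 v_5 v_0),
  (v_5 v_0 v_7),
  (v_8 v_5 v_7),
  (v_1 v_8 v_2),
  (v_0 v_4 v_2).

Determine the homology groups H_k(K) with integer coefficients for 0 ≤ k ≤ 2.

H_0 ≅ Z,  H_1 ≅ Z ⊕ Z/2Z,  H_2 = 0.

Fix the vertex order v_0 < v_1 < v_2 < v_3 < v_4 < v_5 < v_6 < v_7 < v_8 and write every simplex with vertices in increasing order. Then dim K = 2 and the simplices of K are:

  0-simplices (9): [v_0], [v_1], [v_2], [v_3], [v_4], [v_5], [v_6], [v_7], [v_8]
  1-simplices (27): (27 of them)
  2-simplices (18): (18 of them)

giving chain groups C_0 ≅ Z^9, C_1 ≅ Z^27, C_2 ≅ Z^18.

The boundary map ∂_1: C_1 → C_0 is given by ∂[p,q] = [q] − [p].
As a 9×27 matrix over Z this has rank 8, with invariant factors (1,1,1,1,1,1,1,1).

Boundary ∂_2: C_2 → C_1 acts by ∂[p,q,r] = [q,r] − [p,r] + [p,q]. For instance
  ∂[v_5,v_7,v_8] = [v_7,v_8] − [v_5,v_8] + [v_5,v_7],
  ∂[v_2,v_3,v_8] = [v_3,v_8] − [v_2,v_8] + [v_2,v_3].
The 27×18 boundary matrix has rank 18 and Smith normal form diag(1,1,1,1,1,1,1,1,1,1,1,1,1,1,1,1,1,2).

From H_k ≅ ker(∂_k) / im(∂_{k+1}) we obtain:

  H_0: rank C_0 − rank ∂_1 = 9 − 8 = 1, and the invariant factors of ∂_1 are all 1, so H_0 = Z.
  H_1: rank ker ∂_1 − rank ∂_2 = (27 − 8) − 18 = 1, and ∂_2 has invariant factor 2 > 1, so H_1 = Z ⊕ Z/2Z.
  H_2: rank ker ∂_2 − rank ∂_3 = (18 − 18) − 0 = 0, and there is no ∂_3, so H_2 = 0.

As a check, the Euler characteristic is 9 − 27 + 18 = 0, which agrees with 1 − 1 + 0 = 0.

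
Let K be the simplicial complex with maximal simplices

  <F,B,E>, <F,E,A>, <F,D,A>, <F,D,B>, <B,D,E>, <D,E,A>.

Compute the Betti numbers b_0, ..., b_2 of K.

b_0 = 1, b_1 = 0, b_2 = 1.

Order the vertices as A < B < D < E < F. Listing each simplex with vertices in this order, K has dimension 2 with simplices:

  0-simplices (5): A, B, D, E, F
  1-simplices (9): AD, AE, AF, BD, BE, BF, DE, DF, EF
  2-simplices (6): ADE, ADF, AEF, BDE, BDF, BEF

so the chain groups are C_0 ≅ Z^5, C_1 ≅ Z^9, C_2 ≅ Z^6.

The boundary map ∂_1: C_1 → C_0 sends each edge [p,q] (with p < q) to q − p. For instance
  ∂DE = E − D.
The 5×9 boundary matrix has rank 4 and Smith normal form diag(1,1,1,1).

∂_2: C_2 → C_1 maps a triangle to the signed sum of its edges. For instance
  ∂AEF = EF − AF + AE,
  ∂ADE = DE − AE + AD.
This gives a 9×6 integer matrix of rank 5; reducing to Smith normal form yields diagonal entries (1,1,1,1,1).

Reading off H_k = ker ∂_k / im ∂_{k+1}:

  H_0: rank C_0 − rank ∂_1 = 5 − 4 = 1, and the invariant factors of ∂_1 are all 1, so H_0 = Z.
  H_1: rank ker ∂_1 − rank ∂_2 = (9 − 4) − 5 = 0, and the invariant factors of ∂_2 are all 1, so H_1 = 0.
  H_2: rank ker ∂_2 − rank ∂_3 = (6 − 5) − 0 = 1, and there is no ∂_3, so H_2 = Z.

As a check, the Euler characteristic is 5 − 9 + 6 = 2, which agrees with 1 − 0 + 1 = 2.

Hence the Betti numbers are b_0 = 1, b_1 = 0, b_2 = 1.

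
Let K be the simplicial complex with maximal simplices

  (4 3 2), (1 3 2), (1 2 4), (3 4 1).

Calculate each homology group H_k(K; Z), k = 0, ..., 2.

H_0 ≅ Z,  H_1 = 0,  H_2 ≅ Z.

Take the total order 1 < 2 < 3 < 4 on the vertex set. Then K (dimension 2) consists of the simplices:

  0-simplices (4): [1], [2], [3], [4]
  1-simplices (6): [1,2], [1,3], [1,4], [2,3], [2,4], [3,4]
  2-simplices (4): [1,2,3], [1,2,4], [1,3,4], [2,3,4]

giving chain groups C_0 ≅ Z^4, C_1 ≅ Z^6, C_2 ≅ Z^4.

The boundary map ∂_1: C_1 → C_0 maps an edge to its endpoints' difference, ∂[p,q] = q − p. For instance
  ∂[2,3] = [3] − [2].
As a 4×6 matrix over Z this has rank 3, with invariant factors (1,1,1).

Boundary ∂_2: C_2 → C_1 sends each 2-simplex [p,q,r] to [q,r] − [p,r] + [p,q]. For instance
  ∂[2,3,4] = [3,4] − [2,4] + [2,3],
  ∂[1,2,4] = [2,4] − [1,4] + [1,2].
The 6×4 boundary matrix has rank 3 and Smith normal form diag(1,1,1).

Now H_k = ker ∂_k / im ∂_{k+1}, so:

  H_0: rank C_0 − rank ∂_1 = 4 − 3 = 1, and the invariant factors of ∂_1 are all 1, so H_0 ≅ Z.
  H_1: rank ker ∂_1 − rank ∂_2 = (6 − 3) − 3 = 0, and the invariant factors of ∂_2 are all 1, so H_1 ≅ 0.
  H_2: rank ker ∂_2 − rank ∂_3 = (4 − 3) − 0 = 1, and there is no ∂_3, so H_2 ≅ Z.

As a check, the Euler characteristic is 4 − 6 + 4 = 2, which agrees with 1 − 0 + 1 = 2.
(K is a triangulation of the 2-sphere S^2.)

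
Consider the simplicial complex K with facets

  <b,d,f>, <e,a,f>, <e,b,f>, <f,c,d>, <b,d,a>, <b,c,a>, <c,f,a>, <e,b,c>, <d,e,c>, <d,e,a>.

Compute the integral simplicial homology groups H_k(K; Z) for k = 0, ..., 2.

H_0 ≅ Z,  H_1 ≅ Z/2Z,  H_2 = 0.

Fix the vertex order a < b < c < d < e < f and write every simplex with vertices in increasing order. Then dim K = 2 and the simplices of K are:

  0-simplices (6): a, b, c, d, e, f
  1-simplices (15): ab, ac, ad, ae, af, bc, bd, be, bf, cd, ce, cf, de, df, ef
  2-simplices (10): abc, abd, acf, ade, aef, bce, bdf, bef, cde, cdf

Hence C_0 ≅ Z^6, C_1 ≅ Z^15, C_2 ≅ Z^10.

∂_1: C_1 → C_0 maps an edge to its endpoints' difference, ∂[p,q] = q − p.
As a 6×15 matrix over Z this has rank 5, with invariant factors (1,1,1,1,1).

The boundary map ∂_2: C_2 → C_1 maps a triangle to the signed sum of its edges. For instance
  ∂bef = ef − bf + be,
  ∂bce = ce − be + bc.
The 15×10 boundary matrix has rank 10 and Smith normal form diag(1,1,1,1,1,1,1,1,1,2).

Computing H_k = (kernel of ∂_k) / (image of ∂_{k+1}):

  H_0: rank C_0 − rank ∂_1 = 6 − 5 = 1, and the invariant factors of ∂_1 are all 1, so H_0 = Z.
  H_1: rank ker ∂_1 − rank ∂_2 = (15 − 5) − 10 = 0, and ∂_2 has invariant factor 2 > 1, so H_1 = Z/2Z.
  H_2: rank ker ∂_2 − rank ∂_3 = (10 − 10) − 0 = 0, and there is no ∂_3, so H_2 = 0.

As a check, the Euler characteristic is 6 − 15 + 10 = 1, which agrees with 1 − 0 + 0 = 1.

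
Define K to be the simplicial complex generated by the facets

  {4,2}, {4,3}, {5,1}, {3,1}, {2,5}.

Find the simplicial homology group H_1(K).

We work with the vertex ordering 1 < 2 < 3 < 4 < 5. The simplices of K, each written with vertices in increasing order, are:

  0-simplices (5): [1], [2], [3], [4], [5]
  1-simplices (5): [1,3], [1,5], [2,4], [2,5], [3,4]

so the chain groups are C_0 ≅ Z^5, C_1 ≅ Z^5.

∂_1: C_1 → C_0 is given by ∂[p,q] = [q] − [p].
The 5×5 boundary matrix has rank 4 and Smith normal form diag(1,1,1,1).

From H_k ≅ ker(∂_k) / im(∂_{k+1}) we obtain:

  H_1: rank ker ∂_1 − rank ∂_2 = (5 − 4) − 0 = 1, and there is no ∂_2, so H_1 ≅ Z.

(K is a triangulation of the circle S^1.)

H_1 ≅ Z.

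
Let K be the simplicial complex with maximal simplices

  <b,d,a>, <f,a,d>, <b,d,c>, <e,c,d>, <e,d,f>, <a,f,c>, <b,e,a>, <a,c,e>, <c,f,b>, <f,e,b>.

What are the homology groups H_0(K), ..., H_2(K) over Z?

Fix the vertex order a < b < c < d < e < f and write every simplex with vertices in increasing order. Then dim K = 2 and the simplices of K are:

  0-simplices (6): a, b, c, d, e, f
  1-simplices (15): ab, ac, ad, ae, af, bc, bd, be, bf, cd, ce, cf, de, df, ef
  2-simplices (10): abd, abe, ace, acf, adf, bcd, bcf, bef, cde, def

so the chain groups are C_0 ≅ Z^6, C_1 ≅ Z^15, C_2 ≅ Z^10.

∂_1: C_1 → C_0 maps an edge to its endpoints' difference, ∂[p,q] = q − p.
This gives a 6×15 integer matrix of rank 5; reducing to Smith normal form yields diagonal entries (1,1,1,1,1).

∂_2: C_2 → C_1 sends each 2-simplex [p,q,r] to [q,r] − [p,r] + [p,q]. For instance
  ∂bef = ef − bf + be,
  ∂acf = cf − af + ac.
The 15×10 boundary matrix has rank 10 and Smith normal form diag(1,1,1,1,1,1,1,1,1,2).

From H_k ≅ ker(∂_k) / im(∂_{k+1}) we obtain:

  H_0: rank C_0 − rank ∂_1 = 6 − 5 = 1, and the invariant factors of ∂_1 are all 1, so H_0 = Z.
  H_1: rank ker ∂_1 − rank ∂_2 = (15 − 5) − 10 = 0, and ∂_2 has invariant factor 2 > 1, so H_1 = Z_2.
  H_2: rank ker ∂_2 − rank ∂_3 = (10 − 10) − 0 = 0, and there is no ∂_3, so H_2 = 0.

As a check, the Euler characteristic is 6 − 15 + 10 = 1, which agrees with 1 − 0 + 0 = 1.

H_0 = Z,  H_1 = Z_2,  H_2 = 0.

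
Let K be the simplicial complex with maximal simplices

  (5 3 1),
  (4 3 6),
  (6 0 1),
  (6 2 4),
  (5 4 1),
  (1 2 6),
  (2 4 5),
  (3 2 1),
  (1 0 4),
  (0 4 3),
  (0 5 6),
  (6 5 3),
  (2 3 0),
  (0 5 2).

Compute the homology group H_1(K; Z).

We work with the vertex ordering 0 < 1 < 2 < 3 < 4 < 5 < 6. The simplices of K, each written with vertices in increasing order, are:

  0-simplices (7): [0], [1], [2], [3], [4], [5], [6]
  1-simplices (21): [0,1], [0,2], [0,3], [0,4], [0,5], [0,6], [1,2], [1,3], [1,4], [1,5], [1,6], [2,3], [2,4], [2,5], [2,6], [3,4], [3,5], [3,6], [4,5], [4,6], [5,6]
  2-simplices (14): [0,1,4], [0,1,6], [0,2,3], [0,2,5], [0,3,4], [0,5,6], [1,2,3], [1,2,6], [1,3,5], [1,4,5], [2,4,5], [2,4,6], [3,4,6], [3,5,6]

giving chain groups C_0 ≅ Z^7, C_1 ≅ Z^21, C_2 ≅ Z^14.

Boundary ∂_1: C_1 → C_0 is given by ∂[p,q] = [q] − [p]. For instance
  ∂[1,5] = [5] − [1].
The 7×21 boundary matrix has rank 6 and Smith normal form diag(1,1,1,1,1,1).

Boundary ∂_2: C_2 → C_1 sends each 2-simplex [p,q,r] to [q,r] − [p,r] + [p,q]. For instance
  ∂[0,5,6] = [5,6] − [0,6] + [0,5],
  ∂[1,3,5] = [3,5] − [1,5] + [1,3].
The 21×14 boundary matrix has rank 13 and Smith normal form diag(1,1,1,1,1,1,1,1,1,1,1,1,1).

Reading off H_k = ker ∂_k / im ∂_{k+1}:

  H_1: rank ker ∂_1 − rank ∂_2 = (21 − 6) − 13 = 2, and the invariant factors of ∂_2 are all 1, so H_1 = Z^2.

H_1 = Z^2.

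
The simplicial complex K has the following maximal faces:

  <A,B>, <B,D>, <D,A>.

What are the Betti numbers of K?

Order the vertices as A < B < D. Listing each simplex with vertices in this order, K has dimension 1 with simplices:

  0-simplices (3): A, B, D
  1-simplices (3): AB, AD, BD

Hence C_0 ≅ Z^3, C_1 ≅ Z^3.

The boundary map ∂_1: C_1 → C_0 maps an edge to its endpoints' difference, ∂[p,q] = q − p. For instance
  ∂BD = D − B.
This gives a 3×3 integer matrix of rank 2; reducing to Smith normal form yields diagonal entries (1,1).

Now H_k = ker ∂_k / im ∂_{k+1}, so:

  H_0: rank C_0 − rank ∂_1 = 3 − 2 = 1, and the invariant factors of ∂_1 are all 1, so H_0 = Z.
  H_1: rank ker ∂_1 − rank ∂_2 = (3 − 2) − 0 = 1, and there is no ∂_2, so H_1 = Z.

As a check, the Euler characteristic is 3 − 3 = 0, which agrees with 1 − 1 = 0.

Hence the Betti numbers are b_0 = 1, b_1 = 1.

b_0 = 1, b_1 = 1.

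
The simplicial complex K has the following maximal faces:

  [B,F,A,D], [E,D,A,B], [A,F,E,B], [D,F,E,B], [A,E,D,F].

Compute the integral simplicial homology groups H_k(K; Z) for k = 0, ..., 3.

H_0 = Z,  H_1 = 0,  H_2 = 0,  H_3 = Z.

We work with the vertex ordering A < B < D < E < F. The simplices of K, each written with vertices in increasing order, are:

  0-simplices (5): A, B, D, E, F
  1-simplices (10): AB, AD, AE, AF, BD, BE, BF, DE, DF, EF
  2-simplices (10): ABD, ABE, ABF, ADE, ADF, AEF, BDE, BDF, BEF, DEF
  3-simplices (5): ABDE, ABDF, ABEF, ADEF, BDEF

Hence C_0 ≅ Z^5, C_1 ≅ Z^10, C_2 ≅ Z^10, C_3 ≅ Z^5.

Boundary ∂_1: C_1 → C_0 sends each edge [p,q] (with p < q) to q − p.
As a 5×10 matrix over Z this has rank 4, with invariant factors (1,1,1,1).

The boundary map ∂_2: C_2 → C_1 maps a triangle to the signed sum of its edges. For instance
  ∂AEF = EF − AF + AE,
  ∂BEF = EF − BF + BE.
The 10×10 boundary matrix has rank 6 and Smith normal form diag(1,1,1,1,1,1).

The boundary map ∂_3: C_3 → C_2 sends each 3-simplex σ to the alternating sum Σ_i (−1)^i (σ with its i-th vertex removed). For instance
  ∂ABEF = BEF − AEF + ABF − ABE,
  ∂ABDF = BDF − ADF + ABF − ABD.
This gives a 10×5 integer matrix of rank 4; reducing to Smith normal form yields diagonal entries (1,1,1,1).

Now H_k = ker ∂_k / im ∂_{k+1}, so:

  H_0: rank C_0 − rank ∂_1 = 5 − 4 = 1, and the invariant factors of ∂_1 are all 1, so H_0 = Z.
  H_1: rank ker ∂_1 − rank ∂_2 = (10 − 4) − 6 = 0, and the invariant factors of ∂_2 are all 1, so H_1 = 0.
  H_2: rank ker ∂_2 − rank ∂_3 = (10 − 6) − 4 = 0, and the invariant factors of ∂_3 are all 1, so H_2 = 0.
  H_3: rank ker ∂_3 − rank ∂_4 = (5 − 4) − 0 = 1, and there is no ∂_4, so H_3 = Z.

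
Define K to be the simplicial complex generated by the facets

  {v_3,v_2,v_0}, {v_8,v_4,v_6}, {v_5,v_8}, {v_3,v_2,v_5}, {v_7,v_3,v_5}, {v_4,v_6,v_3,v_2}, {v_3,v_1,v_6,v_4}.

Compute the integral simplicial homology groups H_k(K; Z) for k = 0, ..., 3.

Order the vertices as v_0 < v_1 < v_2 < v_3 < v_4 < v_5 < v_6 < v_7 < v_8. Listing each simplex with vertices in this order, K has dimension 3 with simplices:

  0-simplices (9): [v_0], [v_1], [v_2], [v_3], [v_4], [v_5], [v_6], [v_7], [v_8]
  1-simplices (18): (18 of them)
  2-simplices (11): (11 of them)
  3-simplices (2): [v_1,v_3,v_4,v_6], [v_2,v_3,v_4,v_6]

Hence C_0 ≅ Z^9, C_1 ≅ Z^18, C_2 ≅ Z^11, C_3 ≅ Z^2.

∂_1: C_1 → C_0 is given by ∂[p,q] = [q] − [p]. For instance
  ∂[v_4,v_6] = [v_6] − [v_4].
This gives a 9×18 integer matrix of rank 8; reducing to Smith normal form yields diagonal entries (1,1,1,1,1,1,1,1).

∂_2: C_2 → C_1 maps a triangle to the signed sum of its edges. For instance
  ∂[v_2,v_3,v_4] = [v_3,v_4] − [v_2,v_4] + [v_2,v_3],
  ∂[v_2,v_4,v_6] = [v_4,v_6] − [v_2,v_6] + [v_2,v_4].
The resulting 18×11 matrix has rank 9, and its Smith normal form has invariant factors (1,1,1,1,1,1,1,1,1).

∂_3: C_3 → C_2 sends each 3-simplex σ to the alternating sum Σ_i (−1)^i (σ with its i-th vertex removed). For instance
  ∂[v_2,v_3,v_4,v_6] = [v_3,v_4,v_6] − [v_2,v_4,v_6] + [v_2,v_3,v_6] − [v_2,v_3,v_4],
  ∂[v_1,v_3,v_4,v_6] = [v_3,v_4,v_6] − [v_1,v_4,v_6] + [v_1,v_3,v_6] − [v_1,v_3,v_4].
As a 11×2 matrix over Z this has rank 2, with invariant factors (1,1).

Reading off H_k = ker ∂_k / im ∂_{k+1}:

  H_0: rank C_0 − rank ∂_1 = 9 − 8 = 1, and the invariant factors of ∂_1 are all 1, so H_0 ≅ Z.
  H_1: rank ker ∂_1 − rank ∂_2 = (18 − 8) − 9 = 1, and the invariant factors of ∂_2 are all 1, so H_1 ≅ Z.
  H_2: rank ker ∂_2 − rank ∂_3 = (11 − 9) − 2 = 0, and the invariant factors of ∂_3 are all 1, so H_2 ≅ 0.
  H_3: rank ker ∂_3 − rank ∂_4 = (2 − 2) − 0 = 0, and there is no ∂_4, so H_3 ≅ 0.

H_0 = Z,  H_1 = Z,  H_2 = 0,  H_3 = 0.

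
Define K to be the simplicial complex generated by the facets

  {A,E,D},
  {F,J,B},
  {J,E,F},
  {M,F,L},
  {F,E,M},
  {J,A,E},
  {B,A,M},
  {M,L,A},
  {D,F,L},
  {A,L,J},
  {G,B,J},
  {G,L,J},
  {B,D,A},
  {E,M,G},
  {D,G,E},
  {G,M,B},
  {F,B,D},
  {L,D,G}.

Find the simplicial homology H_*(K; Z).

H_0 = Z,  H_1 = Z^2,  H_2 = Z.

Fix the vertex order A < B < D < E < F < G < J < L < M and write every simplex with vertices in increasing order. Then dim K = 2 and the simplices of K are:

  0-simplices (9): A, B, D, E, F, G, J, L, M
  1-simplices (27): AB, AD, AE, AJ, AL, AM, BD, BF, BG, BJ, BM, DE, DF, DG, DL, EF, EG, EJ, EM, FJ, FL, FM, GJ, GL, GM, JL, LM
  2-simplices (18): ABD, ABM, ADE, AEJ, AJL, ALM, BDF, BFJ, BGJ, BGM, DEG, DFL, DGL, EFJ, EFM, EGM, FLM, GJL

Hence C_0 ≅ Z^9, C_1 ≅ Z^27, C_2 ≅ Z^18.

Boundary ∂_1: C_1 → C_0 maps an edge to its endpoints' difference, ∂[p,q] = q − p.
As a 9×27 matrix over Z this has rank 8, with invariant factors (1,1,1,1,1,1,1,1).

∂_2: C_2 → C_1 maps a triangle to the signed sum of its edges. For instance
  ∂ALM = LM − AM + AL,
  ∂AEJ = EJ − AJ + AE.
The resulting 27×18 matrix has rank 17, and its Smith normal form has invariant factors (1,1,1,1,1,1,1,1,1,1,1,1,1,1,1,1,1).

Now H_k = ker ∂_k / im ∂_{k+1}, so:

  H_0: rank C_0 − rank ∂_1 = 9 − 8 = 1, and the invariant factors of ∂_1 are all 1, so H_0 ≅ Z.
  H_1: rank ker ∂_1 − rank ∂_2 = (27 − 8) − 17 = 2, and the invariant factors of ∂_2 are all 1, so H_1 ≅ Z^2.
  H_2: rank ker ∂_2 − rank ∂_3 = (18 − 17) − 0 = 1, and there is no ∂_3, so H_2 ≅ Z.

As a check, the Euler characteristic is 9 − 27 + 18 = 0, which agrees with 1 − 2 + 1 = 0.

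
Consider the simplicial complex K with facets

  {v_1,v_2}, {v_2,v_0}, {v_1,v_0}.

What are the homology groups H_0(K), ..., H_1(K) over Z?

Order the vertices as v_0 < v_1 < v_2. Listing each simplex with vertices in this order, K has dimension 1 with simplices:

  0-simplices (3): [v_0], [v_1], [v_2]
  1-simplices (3): [v_0,v_1], [v_0,v_2], [v_1,v_2]

so the chain groups are C_0 ≅ Z^3, C_1 ≅ Z^3.

Boundary ∂_1: C_1 → C_0 sends each edge [p,q] (with p < q) to q − p.
The 3×3 boundary matrix has rank 2 and Smith normal form diag(1,1).

Computing H_k = (kernel of ∂_k) / (image of ∂_{k+1}):

  H_0: rank C_0 − rank ∂_1 = 3 − 2 = 1, and the invariant factors of ∂_1 are all 1, so H_0 ≅ Z.
  H_1: rank ker ∂_1 − rank ∂_2 = (3 − 2) − 0 = 1, and there is no ∂_2, so H_1 ≅ Z.

As a check, the Euler characteristic is 3 − 3 = 0, which agrees with 1 − 1 = 0.

H_0 ≅ Z,  H_1 ≅ Z.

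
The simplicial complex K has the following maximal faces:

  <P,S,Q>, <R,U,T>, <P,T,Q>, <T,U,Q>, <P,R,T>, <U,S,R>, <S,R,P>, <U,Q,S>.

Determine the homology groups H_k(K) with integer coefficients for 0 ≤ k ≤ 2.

H_0 ≅ Z,  H_1 = 0,  H_2 ≅ Z.

K has 6 vertices, 12 edges, 8 triangles.
rank ∂_0 = 0, rank ∂_1 = 5 ⇒ b_0 = 6 − 0 − 5 = 1; all invariant factors of ∂_1 are 1 so no torsion. So H_0 ≅ Z.
rank ∂_1 = 5, rank ∂_2 = 7 ⇒ b_1 = 12 − 5 − 7 = 0; all invariant factors of ∂_2 are 1 so no torsion. So H_1 ≅ 0.
rank ∂_2 = 7, rank ∂_3 = 0 ⇒ b_2 = 8 − 7 − 0 = 1. So H_2 ≅ Z.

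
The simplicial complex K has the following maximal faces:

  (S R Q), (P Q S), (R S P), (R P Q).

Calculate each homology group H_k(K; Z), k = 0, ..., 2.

H_0 ≅ Z,  H_1 = 0,  H_2 ≅ Z.

We work with the vertex ordering P < Q < R < S. The simplices of K, each written with vertices in increasing order, are:

  0-simplices (4): P, Q, R, S
  1-simplices (6): PQ, PR, PS, QR, QS, RS
  2-simplices (4): PQR, PQS, PRS, QRS

Hence C_0 ≅ Z^4, C_1 ≅ Z^6, C_2 ≅ Z^4.

Boundary ∂_1: C_1 → C_0 maps an edge to its endpoints' difference, ∂[p,q] = q − p.
As a 4×6 matrix over Z this has rank 3, with invariant factors (1,1,1).

The boundary map ∂_2: C_2 → C_1 acts by ∂[p,q,r] = [q,r] − [p,r] + [p,q]. For instance
  ∂QRS = RS − QS + QR,
  ∂PRS = RS − PS + PR.
This gives a 6×4 integer matrix of rank 3; reducing to Smith normal form yields diagonal entries (1,1,1).

Computing H_k = (kernel of ∂_k) / (image of ∂_{k+1}):

  H_0: rank C_0 − rank ∂_1 = 4 − 3 = 1, and the invariant factors of ∂_1 are all 1, so H_0 ≅ Z.
  H_1: rank ker ∂_1 − rank ∂_2 = (6 − 3) − 3 = 0, and the invariant factors of ∂_2 are all 1, so H_1 ≅ 0.
  H_2: rank ker ∂_2 − rank ∂_3 = (4 − 3) − 0 = 1, and there is no ∂_3, so H_2 ≅ Z.

As a check, the Euler characteristic is 4 − 6 + 4 = 2, which agrees with 1 − 0 + 1 = 2.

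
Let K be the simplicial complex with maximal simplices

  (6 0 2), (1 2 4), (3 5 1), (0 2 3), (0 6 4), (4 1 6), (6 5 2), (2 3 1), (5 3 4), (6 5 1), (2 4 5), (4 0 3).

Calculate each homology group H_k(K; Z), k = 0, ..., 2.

H_0 ≅ Z,  H_1 ≅ Z/2Z,  H_2 = 0.

Take the total order 0 < 1 < 2 < 3 < 4 < 5 < 6 on the vertex set. Then K (dimension 2) consists of the simplices:

  0-simplices (7): [0], [1], [2], [3], [4], [5], [6]
  1-simplices (18): [0,2], [0,3], [0,4], [0,6], [1,2], [1,3], [1,4], [1,5], [1,6], [2,3], [2,4], [2,5], [2,6], [3,4], [3,5], [4,5], [4,6], [5,6]
  2-simplices (12): [0,2,3], [0,2,6], [0,3,4], [0,4,6], [1,2,3], [1,2,4], [1,3,5], [1,4,6], [1,5,6], [2,4,5], [2,5,6], [3,4,5]

Hence C_0 ≅ Z^7, C_1 ≅ Z^18, C_2 ≅ Z^12.

Boundary ∂_1: C_1 → C_0 maps an edge to its endpoints' difference, ∂[p,q] = q − p.
The 7×18 boundary matrix has rank 6 and Smith normal form diag(1,1,1,1,1,1).

∂_2: C_2 → C_1 sends each 2-simplex [p,q,r] to [q,r] − [p,r] + [p,q]. For instance
  ∂[1,2,4] = [2,4] − [1,4] + [1,2],
  ∂[1,4,6] = [4,6] − [1,6] + [1,4].
This gives a 18×12 integer matrix of rank 12; reducing to Smith normal form yields diagonal entries (1,1,1,1,1,1,1,1,1,1,1,2).

Computing H_k = (kernel of ∂_k) / (image of ∂_{k+1}):

  H_0: rank C_0 − rank ∂_1 = 7 − 6 = 1, and the invariant factors of ∂_1 are all 1, so H_0 = Z.
  H_1: rank ker ∂_1 − rank ∂_2 = (18 − 6) − 12 = 0, and ∂_2 has invariant factor 2 > 1, so H_1 = Z/2Z.
  H_2: rank ker ∂_2 − rank ∂_3 = (12 − 12) − 0 = 0, and there is no ∂_3, so H_2 = 0.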